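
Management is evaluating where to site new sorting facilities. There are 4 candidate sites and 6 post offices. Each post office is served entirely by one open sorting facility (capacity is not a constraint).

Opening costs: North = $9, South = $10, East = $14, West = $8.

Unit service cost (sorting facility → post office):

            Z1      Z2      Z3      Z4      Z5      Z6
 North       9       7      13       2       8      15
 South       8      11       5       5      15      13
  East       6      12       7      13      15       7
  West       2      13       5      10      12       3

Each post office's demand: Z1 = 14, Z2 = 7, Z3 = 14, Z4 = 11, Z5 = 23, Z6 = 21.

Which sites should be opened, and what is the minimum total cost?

Open North and West; minimum total cost 433.

For any fixed open set, each post office goes to its cheapest open site; total = fixed + service.
{North, West}: Z1→West 2·14=28, Z2→North 7·7=49, Z3→West 5·14=70, Z4→North 2·11=22, Z5→North 8·23=184, Z6→West 3·21=63. Service 416; fixed 17; total 433.
{North, South, West}: service 416 + fixed 27 = 443
{North, East, West}: Z1→West 2·14=28, Z2→North 7·7=49, Z3→West 5·14=70, Z4→North 2·11=22, Z5→North 8·23=184, Z6→West 3·21=63. Service 416; fixed 31; total 447.
{North, South, East, West}: service 416 + fixed 41 = 457
No other subset beats 433.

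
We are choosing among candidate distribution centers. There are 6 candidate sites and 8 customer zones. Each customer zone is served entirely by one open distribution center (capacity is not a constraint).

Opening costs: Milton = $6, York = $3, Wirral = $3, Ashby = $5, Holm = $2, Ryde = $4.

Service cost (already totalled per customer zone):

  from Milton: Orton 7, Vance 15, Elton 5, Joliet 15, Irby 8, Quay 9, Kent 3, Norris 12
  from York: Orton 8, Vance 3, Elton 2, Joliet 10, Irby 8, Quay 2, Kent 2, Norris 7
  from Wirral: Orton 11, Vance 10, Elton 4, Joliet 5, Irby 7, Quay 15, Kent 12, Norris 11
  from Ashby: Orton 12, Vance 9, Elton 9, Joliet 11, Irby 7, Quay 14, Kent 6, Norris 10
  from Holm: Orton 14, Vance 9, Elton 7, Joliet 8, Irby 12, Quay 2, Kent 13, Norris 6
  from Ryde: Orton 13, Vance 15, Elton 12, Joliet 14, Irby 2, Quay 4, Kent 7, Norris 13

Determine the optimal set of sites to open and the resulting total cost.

For any fixed open set, each customer zone goes to its cheapest open site; total = fixed + service.
{York, Wirral, Ryde}: Orton→York 8, Vance→York 3, Elton→York 2, Joliet→Wirral 5, Irby→Ryde 2, Quay→York 2, Kent→York 2, Norris→York 7. Service 31; fixed 10; total 41.
{York, Wirral}: service 36 + fixed 6 = 42
{York, Wirral, Holm, Ryde}: service 30 + fixed 12 = 42
{Milton, York, Wirral, Ashby, Holm, Ryde}: service 29 + fixed 23 = 52
No other subset beats 41.

Open York, Wirral and Ryde; minimum total cost 41.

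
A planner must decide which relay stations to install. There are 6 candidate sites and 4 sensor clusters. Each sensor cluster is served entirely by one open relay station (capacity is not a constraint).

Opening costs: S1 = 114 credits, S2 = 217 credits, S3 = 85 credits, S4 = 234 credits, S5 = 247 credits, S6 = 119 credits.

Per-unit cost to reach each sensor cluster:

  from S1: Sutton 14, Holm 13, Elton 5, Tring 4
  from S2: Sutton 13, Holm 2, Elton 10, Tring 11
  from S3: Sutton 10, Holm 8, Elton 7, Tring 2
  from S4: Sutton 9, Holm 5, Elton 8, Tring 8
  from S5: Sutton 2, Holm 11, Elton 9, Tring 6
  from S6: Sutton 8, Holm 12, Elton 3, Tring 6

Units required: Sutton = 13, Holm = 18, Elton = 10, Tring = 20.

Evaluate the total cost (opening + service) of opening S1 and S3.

Total cost: 563

Each sensor cluster is assigned to its cheapest site among the open ones.
{S1, S3}: Sutton→S3 10·13=130, Holm→S3 8·18=144, Elton→S1 5·10=50, Tring→S3 2·20=40. Service 364; fixed 199; total 563.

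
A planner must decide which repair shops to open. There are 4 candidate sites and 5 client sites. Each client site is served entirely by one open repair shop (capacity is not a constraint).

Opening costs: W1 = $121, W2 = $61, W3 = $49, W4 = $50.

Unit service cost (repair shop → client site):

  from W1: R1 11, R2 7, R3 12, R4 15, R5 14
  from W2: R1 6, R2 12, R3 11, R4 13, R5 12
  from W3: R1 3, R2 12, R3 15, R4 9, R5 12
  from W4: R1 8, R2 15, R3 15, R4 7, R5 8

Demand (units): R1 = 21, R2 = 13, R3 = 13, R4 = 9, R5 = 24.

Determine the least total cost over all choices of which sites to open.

For any fixed open set, each client site goes to its cheapest open site; total = fixed + service.
{W3, W4}: R1→W3 3·21=63, R2→W3 12·13=156, R3→W3 15·13=195, R4→W4 7·9=63, R5→W4 8·24=192. Service 669; fixed 99; total 768.
{W2, W3, W4}: service 617 + fixed 160 = 777
{W1, W3, W4}: service 565 + fixed 220 = 785
{W1, W2, W3, W4}: service 552 + fixed 281 = 833
No other subset beats 768.

Minimum total cost: 768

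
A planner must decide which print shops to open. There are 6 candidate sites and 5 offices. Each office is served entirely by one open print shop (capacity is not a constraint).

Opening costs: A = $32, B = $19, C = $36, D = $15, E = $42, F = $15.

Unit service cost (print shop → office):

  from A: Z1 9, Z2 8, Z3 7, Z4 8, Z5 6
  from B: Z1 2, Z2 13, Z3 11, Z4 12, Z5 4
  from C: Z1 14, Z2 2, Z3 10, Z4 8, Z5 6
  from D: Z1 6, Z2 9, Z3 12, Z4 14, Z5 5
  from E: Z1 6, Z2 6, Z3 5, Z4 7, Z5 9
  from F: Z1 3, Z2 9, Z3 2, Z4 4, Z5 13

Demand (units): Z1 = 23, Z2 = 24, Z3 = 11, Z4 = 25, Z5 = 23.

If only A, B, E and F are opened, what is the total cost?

Each office is assigned to its cheapest site among the open ones.
{A, B, E, F}: Z1→B 2·23=46, Z2→E 6·24=144, Z3→F 2·11=22, Z4→F 4·25=100, Z5→B 4·23=92. Service 404; fixed 108; total 512.

Total cost: 512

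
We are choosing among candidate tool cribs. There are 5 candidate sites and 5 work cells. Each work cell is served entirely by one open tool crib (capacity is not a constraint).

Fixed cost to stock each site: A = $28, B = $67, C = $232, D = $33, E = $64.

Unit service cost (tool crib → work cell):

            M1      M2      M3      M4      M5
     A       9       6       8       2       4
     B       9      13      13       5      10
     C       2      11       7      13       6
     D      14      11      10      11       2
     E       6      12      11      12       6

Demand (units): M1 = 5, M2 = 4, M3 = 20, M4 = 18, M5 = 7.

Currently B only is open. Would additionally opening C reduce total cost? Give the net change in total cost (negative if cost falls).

Current service cost with {B}: 517.
Adding C: each work cell re-picks its cheapest; new service cost 326, saving 191.
Extra fixed cost: 232. Net change = 232 − 191 = 41.
(Totals: 584 → 625.)

No — net change +41 (cost rises by 41).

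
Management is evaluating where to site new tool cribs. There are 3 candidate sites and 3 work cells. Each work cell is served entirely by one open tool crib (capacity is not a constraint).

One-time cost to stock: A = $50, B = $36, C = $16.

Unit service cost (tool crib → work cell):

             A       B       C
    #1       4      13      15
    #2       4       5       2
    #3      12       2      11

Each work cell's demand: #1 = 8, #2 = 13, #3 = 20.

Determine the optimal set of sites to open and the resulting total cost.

Open A, B and C; minimum total cost 200.

For any fixed open set, each work cell goes to its cheapest open site; total = fixed + service.
{A, B, C}: #1→A 4·8=32, #2→C 2·13=26, #3→B 2·20=40. Service 98; fixed 102; total 200.
{A, B}: #1→A 4·8=32, #2→A 4·13=52, #3→B 2·20=40. Service 124; fixed 86; total 210.
{B, C}: service 170 + fixed 52 = 222
{C}: service 366 + fixed 16 = 382
(All 7 nonempty subsets were checked; A, B and C is lowest.)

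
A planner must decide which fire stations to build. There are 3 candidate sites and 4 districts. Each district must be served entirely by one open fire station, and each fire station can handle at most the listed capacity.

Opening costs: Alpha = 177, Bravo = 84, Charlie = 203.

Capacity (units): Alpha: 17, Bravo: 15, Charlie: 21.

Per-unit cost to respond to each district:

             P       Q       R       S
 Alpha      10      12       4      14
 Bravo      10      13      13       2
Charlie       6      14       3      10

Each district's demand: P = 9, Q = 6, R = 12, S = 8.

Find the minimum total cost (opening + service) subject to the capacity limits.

Minimum total cost: 471

Open {Bravo, Charlie}: P→Charlie 6·9=54, Q→Bravo 13·6=78, R→Charlie 3·12=36, S→Bravo 2·8=16.
Loads: Bravo carries 14/15, Charlie carries 21/21. Service 184; fixed 287; total 471.
Next best feasible plan costs 571.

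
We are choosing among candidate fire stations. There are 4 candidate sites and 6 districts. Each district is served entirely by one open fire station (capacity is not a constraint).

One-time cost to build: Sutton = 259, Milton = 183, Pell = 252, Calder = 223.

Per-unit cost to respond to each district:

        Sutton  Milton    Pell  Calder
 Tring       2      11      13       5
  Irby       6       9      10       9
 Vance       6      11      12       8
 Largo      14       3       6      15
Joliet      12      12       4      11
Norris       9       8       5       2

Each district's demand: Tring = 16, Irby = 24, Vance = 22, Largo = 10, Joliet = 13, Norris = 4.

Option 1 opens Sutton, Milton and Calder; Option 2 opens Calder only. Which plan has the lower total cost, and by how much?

Option 1: {Sutton, Milton, Calder}: Tring→Sutton 2·16=32, Irby→Sutton 6·24=144, Vance→Sutton 6·22=132, Largo→Milton 3·10=30, Joliet→Calder 11·13=143, Norris→Calder 2·4=8. Service 489; fixed 665; total 1154.
Option 2: {Calder}: Tring→Calder 5·16=80, Irby→Calder 9·24=216, Vance→Calder 8·22=176, Largo→Calder 15·10=150, Joliet→Calder 11·13=143, Norris→Calder 2·4=8. Service 773; fixed 223; total 996.
Difference: |1154 − 996| = 158.

Option 2 is cheaper by 158.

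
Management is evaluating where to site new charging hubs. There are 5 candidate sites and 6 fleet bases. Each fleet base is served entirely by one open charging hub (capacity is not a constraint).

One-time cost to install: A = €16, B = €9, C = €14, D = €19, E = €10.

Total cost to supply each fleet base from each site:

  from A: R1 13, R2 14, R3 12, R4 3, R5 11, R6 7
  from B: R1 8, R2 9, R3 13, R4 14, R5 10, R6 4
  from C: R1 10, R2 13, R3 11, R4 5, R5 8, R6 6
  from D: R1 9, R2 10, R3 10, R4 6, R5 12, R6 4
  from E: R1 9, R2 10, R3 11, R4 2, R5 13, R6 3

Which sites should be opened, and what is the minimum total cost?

Open E only; minimum total cost 58.

For any fixed open set, each fleet base goes to its cheapest open site; total = fixed + service.
{E}: R1→E 9, R2→E 10, R3→E 11, R4→E 2, R5→E 13, R6→E 3. Service 48; fixed 10; total 58.
{B, E}: service 43 + fixed 19 = 62
{B}: service 58 + fixed 9 = 67
{A, B, C, D, E}: service 40 + fixed 68 = 108
No other subset beats 58.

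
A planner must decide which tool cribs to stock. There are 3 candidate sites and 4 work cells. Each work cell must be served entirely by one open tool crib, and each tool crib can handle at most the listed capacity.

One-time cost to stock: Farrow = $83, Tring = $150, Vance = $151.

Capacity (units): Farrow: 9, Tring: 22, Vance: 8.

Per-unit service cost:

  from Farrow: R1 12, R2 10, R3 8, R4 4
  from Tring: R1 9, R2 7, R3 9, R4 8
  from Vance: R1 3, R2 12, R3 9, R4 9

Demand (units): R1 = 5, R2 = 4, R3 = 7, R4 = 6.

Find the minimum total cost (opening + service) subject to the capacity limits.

Minimum total cost: 334

Open {Tring}: R1→Tring 9·5=45, R2→Tring 7·4=28, R3→Tring 9·7=63, R4→Tring 8·6=48.
Loads: Tring carries 22/22. Service 184; fixed 150; total 334.
Next best feasible plan costs 393.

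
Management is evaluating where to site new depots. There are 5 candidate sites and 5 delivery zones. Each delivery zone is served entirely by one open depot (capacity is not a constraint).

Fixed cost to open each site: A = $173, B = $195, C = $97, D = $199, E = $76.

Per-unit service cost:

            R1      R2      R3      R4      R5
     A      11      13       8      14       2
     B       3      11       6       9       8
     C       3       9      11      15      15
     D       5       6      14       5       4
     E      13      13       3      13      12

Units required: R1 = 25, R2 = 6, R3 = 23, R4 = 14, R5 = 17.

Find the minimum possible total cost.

For any fixed open set, each delivery zone goes to its cheapest open site; total = fixed + service.
{D, E}: R1→D 5·25=125, R2→D 6·6=36, R3→E 3·23=69, R4→D 5·14=70, R5→D 4·17=68. Service 368; fixed 275; total 643.
{C, D, E}: R1→C 3·25=75, R2→D 6·6=36, R3→E 3·23=69, R4→D 5·14=70, R5→D 4·17=68. Service 318; fixed 372; total 690.
{B}: service 541 + fixed 195 = 736
{A, B, C, D, E}: service 284 + fixed 740 = 1024
No other subset beats 643.

Minimum total cost: 643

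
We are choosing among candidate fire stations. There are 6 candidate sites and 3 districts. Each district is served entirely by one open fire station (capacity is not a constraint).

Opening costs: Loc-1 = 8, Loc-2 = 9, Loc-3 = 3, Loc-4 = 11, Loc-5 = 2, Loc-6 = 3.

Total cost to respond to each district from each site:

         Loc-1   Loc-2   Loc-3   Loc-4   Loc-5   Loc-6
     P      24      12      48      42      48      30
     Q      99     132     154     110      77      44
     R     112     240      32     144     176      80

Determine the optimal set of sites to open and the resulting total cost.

Open Loc-2, Loc-3 and Loc-6; minimum total cost 103.

For any fixed open set, each district goes to its cheapest open site; total = fixed + service.
{Loc-2, Loc-3, Loc-6}: P→Loc-2 12, Q→Loc-6 44, R→Loc-3 32. Service 88; fixed 15; total 103.
{Loc-2, Loc-3, Loc-5, Loc-6}: P→Loc-2 12, Q→Loc-6 44, R→Loc-3 32. Service 88; fixed 17; total 105.
{Loc-1, Loc-2, Loc-3, Loc-6}: service 88 + fixed 23 = 111
{Loc-1, Loc-2, Loc-3, Loc-4, Loc-5, Loc-6}: service 88 + fixed 36 = 124
No other subset beats 103.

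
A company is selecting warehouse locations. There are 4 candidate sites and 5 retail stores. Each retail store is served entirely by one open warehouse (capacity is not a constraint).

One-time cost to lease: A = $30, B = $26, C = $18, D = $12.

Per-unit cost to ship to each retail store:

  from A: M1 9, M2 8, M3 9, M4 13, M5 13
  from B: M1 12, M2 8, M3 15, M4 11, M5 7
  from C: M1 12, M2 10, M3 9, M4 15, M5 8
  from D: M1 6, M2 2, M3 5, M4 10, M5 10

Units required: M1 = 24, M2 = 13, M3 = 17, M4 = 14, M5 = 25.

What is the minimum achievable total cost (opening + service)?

Minimum total cost: 608

For any fixed open set, each retail store goes to its cheapest open site; total = fixed + service.
{B, D}: M1→D 6·24=144, M2→D 2·13=26, M3→D 5·17=85, M4→D 10·14=140, M5→B 7·25=175. Service 570; fixed 38; total 608.
{C, D}: service 595 + fixed 30 = 625
{B, C, D}: M1→D 6·24=144, M2→D 2·13=26, M3→D 5·17=85, M4→D 10·14=140, M5→B 7·25=175. Service 570; fixed 56; total 626.
{A, B, C, D}: M1→D 6·24=144, M2→D 2·13=26, M3→D 5·17=85, M4→D 10·14=140, M5→B 7·25=175. Service 570; fixed 86; total 656.
No other subset beats 608.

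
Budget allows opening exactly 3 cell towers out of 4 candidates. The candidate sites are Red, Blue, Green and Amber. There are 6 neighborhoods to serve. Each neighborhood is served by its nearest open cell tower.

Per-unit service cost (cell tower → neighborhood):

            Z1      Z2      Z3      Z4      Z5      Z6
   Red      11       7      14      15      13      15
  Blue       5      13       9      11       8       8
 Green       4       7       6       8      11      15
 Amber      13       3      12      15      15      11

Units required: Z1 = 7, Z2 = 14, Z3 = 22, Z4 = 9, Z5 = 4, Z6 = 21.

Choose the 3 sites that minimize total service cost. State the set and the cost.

Choose Blue, Green and Amber; total service cost 474.

With exactly 3 open, each neighborhood uses its cheapest among the chosen.
{Blue, Green, Amber}: Z1→Green 4·7=28, Z2→Amber 3·14=42, Z3→Green 6·22=132, Z4→Green 8·9=72, Z5→Blue 8·4=32, Z6→Blue 8·21=168. Service cost 474.
{Red, Blue, Green}: service cost 530
{Red, Green, Amber}: service cost 549
Among all 4 size-3 choices, {Blue, Green, Amber} is lowest.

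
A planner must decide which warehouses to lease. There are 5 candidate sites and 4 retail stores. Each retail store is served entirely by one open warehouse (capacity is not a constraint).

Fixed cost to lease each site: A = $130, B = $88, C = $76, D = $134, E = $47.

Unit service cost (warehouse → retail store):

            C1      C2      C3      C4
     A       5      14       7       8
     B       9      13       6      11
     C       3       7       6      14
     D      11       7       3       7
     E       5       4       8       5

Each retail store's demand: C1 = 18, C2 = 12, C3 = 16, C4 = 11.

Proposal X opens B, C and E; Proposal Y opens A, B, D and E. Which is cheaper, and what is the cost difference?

Proposal X: {B, C, E}: C1→C 3·18=54, C2→E 4·12=48, C3→B 6·16=96, C4→E 5·11=55. Service 253; fixed 211; total 464.
Proposal Y: {A, B, D, E}: C1→A 5·18=90, C2→E 4·12=48, C3→D 3·16=48, C4→E 5·11=55. Service 241; fixed 399; total 640.
Difference: |464 − 640| = 176.

Proposal X is cheaper by 176.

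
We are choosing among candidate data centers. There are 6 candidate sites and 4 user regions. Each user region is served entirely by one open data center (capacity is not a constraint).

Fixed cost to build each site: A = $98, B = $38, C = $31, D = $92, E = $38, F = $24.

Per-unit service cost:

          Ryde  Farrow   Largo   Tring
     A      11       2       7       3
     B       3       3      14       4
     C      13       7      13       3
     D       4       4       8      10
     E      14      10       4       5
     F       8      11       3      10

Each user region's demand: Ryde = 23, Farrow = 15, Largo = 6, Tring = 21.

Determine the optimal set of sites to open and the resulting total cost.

For any fixed open set, each user region goes to its cheapest open site; total = fixed + service.
{B, F}: Ryde→B 3·23=69, Farrow→B 3·15=45, Largo→F 3·6=18, Tring→B 4·21=84. Service 216; fixed 62; total 278.
{B, C, F}: Ryde→B 3·23=69, Farrow→B 3·15=45, Largo→F 3·6=18, Tring→C 3·21=63. Service 195; fixed 93; total 288.
{B, E}: Ryde→B 3·23=69, Farrow→B 3·15=45, Largo→E 4·6=24, Tring→B 4·21=84. Service 222; fixed 76; total 298.
{A, B, C, D, E, F}: service 180 + fixed 321 = 501
No other subset beats 278.

Open B and F; minimum total cost 278.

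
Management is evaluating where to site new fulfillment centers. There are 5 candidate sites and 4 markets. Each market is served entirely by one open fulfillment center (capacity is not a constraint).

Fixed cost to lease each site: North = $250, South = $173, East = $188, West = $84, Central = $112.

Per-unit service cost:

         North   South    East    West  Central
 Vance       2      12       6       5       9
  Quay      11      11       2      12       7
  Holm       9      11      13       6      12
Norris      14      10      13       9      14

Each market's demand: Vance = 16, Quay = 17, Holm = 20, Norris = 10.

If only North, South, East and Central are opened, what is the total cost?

Total cost: 1069

Each market is assigned to its cheapest site among the open ones.
{North, South, East, Central}: Vance→North 2·16=32, Quay→East 2·17=34, Holm→North 9·20=180, Norris→South 10·10=100. Service 346; fixed 723; total 1069.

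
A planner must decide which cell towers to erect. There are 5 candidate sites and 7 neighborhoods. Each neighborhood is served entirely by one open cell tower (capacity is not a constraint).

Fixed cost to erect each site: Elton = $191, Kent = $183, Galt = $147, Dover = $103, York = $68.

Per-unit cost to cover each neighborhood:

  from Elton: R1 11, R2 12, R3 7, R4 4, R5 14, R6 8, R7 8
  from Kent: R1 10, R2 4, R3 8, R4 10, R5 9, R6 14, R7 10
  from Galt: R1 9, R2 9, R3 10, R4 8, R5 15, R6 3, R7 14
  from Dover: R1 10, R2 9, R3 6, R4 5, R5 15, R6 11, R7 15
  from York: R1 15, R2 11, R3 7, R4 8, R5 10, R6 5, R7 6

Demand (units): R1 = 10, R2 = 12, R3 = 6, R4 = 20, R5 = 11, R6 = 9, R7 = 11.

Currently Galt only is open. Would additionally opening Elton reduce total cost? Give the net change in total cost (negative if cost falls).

No — net change +16 (cost rises by 16).

Current service cost with {Galt}: 764.
Adding Elton: each neighborhood re-picks its cheapest; new service cost 589, saving 175.
Extra fixed cost: 191. Net change = 191 − 175 = 16.
(Totals: 911 → 927.)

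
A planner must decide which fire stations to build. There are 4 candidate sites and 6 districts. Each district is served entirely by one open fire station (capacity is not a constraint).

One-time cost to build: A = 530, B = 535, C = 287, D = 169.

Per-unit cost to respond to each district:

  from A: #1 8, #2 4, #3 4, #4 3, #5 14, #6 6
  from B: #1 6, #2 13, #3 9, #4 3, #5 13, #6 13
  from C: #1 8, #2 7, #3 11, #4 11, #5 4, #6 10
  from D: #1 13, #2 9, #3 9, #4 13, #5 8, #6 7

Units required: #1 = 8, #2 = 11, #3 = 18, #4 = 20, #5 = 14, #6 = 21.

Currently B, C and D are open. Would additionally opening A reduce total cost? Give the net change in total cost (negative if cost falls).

Current service cost with {B, C, D}: 550.
Adding A: each district re-picks its cheapest; new service cost 406, saving 144.
Extra fixed cost: 530. Net change = 530 − 144 = 386.
(Totals: 1541 → 1927.)

No — net change +386 (cost rises by 386).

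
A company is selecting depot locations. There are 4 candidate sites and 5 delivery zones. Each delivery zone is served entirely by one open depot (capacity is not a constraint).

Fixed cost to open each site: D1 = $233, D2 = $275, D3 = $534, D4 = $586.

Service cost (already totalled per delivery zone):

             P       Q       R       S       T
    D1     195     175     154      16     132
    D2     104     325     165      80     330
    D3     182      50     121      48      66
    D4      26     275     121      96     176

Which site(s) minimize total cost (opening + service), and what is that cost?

For any fixed open set, each delivery zone goes to its cheapest open site; total = fixed + service.
{D1}: P→D1 195, Q→D1 175, R→D1 154, S→D1 16, T→D1 132. Service 672; fixed 233; total 905.
{D3}: P→D3 182, Q→D3 50, R→D3 121, S→D3 48, T→D3 66. Service 467; fixed 534; total 1001.
{D1, D2}: service 581 + fixed 508 = 1089
{D1, D2, D3, D4}: service 279 + fixed 1628 = 1907
No other subset beats 905.

Open D1 only; minimum total cost 905.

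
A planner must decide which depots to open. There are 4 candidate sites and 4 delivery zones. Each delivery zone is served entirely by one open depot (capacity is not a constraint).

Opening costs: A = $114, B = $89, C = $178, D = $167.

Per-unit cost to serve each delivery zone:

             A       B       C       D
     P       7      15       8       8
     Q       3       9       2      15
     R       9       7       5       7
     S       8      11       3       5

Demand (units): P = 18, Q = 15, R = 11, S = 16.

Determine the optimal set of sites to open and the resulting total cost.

For any fixed open set, each delivery zone goes to its cheapest open site; total = fixed + service.
{C}: P→C 8·18=144, Q→C 2·15=30, R→C 5·11=55, S→C 3·16=48. Service 277; fixed 178; total 455.
{A}: P→A 7·18=126, Q→A 3·15=45, R→A 9·11=99, S→A 8·16=128. Service 398; fixed 114; total 512.
{B, C}: service 277 + fixed 267 = 544
{A, B, C, D}: service 259 + fixed 548 = 807
(All 15 nonempty subsets were checked; C only is lowest.)

Open C only; minimum total cost 455.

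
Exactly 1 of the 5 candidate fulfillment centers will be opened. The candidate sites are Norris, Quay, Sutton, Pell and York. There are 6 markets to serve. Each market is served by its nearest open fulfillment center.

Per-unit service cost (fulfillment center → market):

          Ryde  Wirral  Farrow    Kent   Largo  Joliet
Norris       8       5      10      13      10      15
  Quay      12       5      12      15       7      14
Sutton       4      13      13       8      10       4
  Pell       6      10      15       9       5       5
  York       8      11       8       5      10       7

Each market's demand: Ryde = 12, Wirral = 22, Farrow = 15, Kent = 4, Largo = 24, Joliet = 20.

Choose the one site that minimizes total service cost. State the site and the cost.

Choose Pell only; total service cost 773.

With exactly 1 open, each market uses its cheapest among the chosen.
{Pell}: Ryde→Pell 6·12=72, Wirral→Pell 10·22=220, Farrow→Pell 15·15=225, Kent→Pell 9·4=36, Largo→Pell 5·24=120, Joliet→Pell 5·20=100. Service cost 773.
{York}: service cost 858
{Sutton}: service cost 881
Among all 5 size-1 choices, {Pell} is lowest.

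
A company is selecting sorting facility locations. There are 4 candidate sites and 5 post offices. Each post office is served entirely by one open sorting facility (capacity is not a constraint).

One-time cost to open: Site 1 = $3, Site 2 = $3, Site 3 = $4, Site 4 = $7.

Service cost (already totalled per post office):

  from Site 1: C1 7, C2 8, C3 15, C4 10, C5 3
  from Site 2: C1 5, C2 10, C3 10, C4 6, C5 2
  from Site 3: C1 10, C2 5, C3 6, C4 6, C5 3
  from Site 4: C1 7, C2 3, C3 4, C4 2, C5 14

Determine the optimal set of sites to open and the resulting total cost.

For any fixed open set, each post office goes to its cheapest open site; total = fixed + service.
{Site 2, Site 4}: C1→Site 2 5, C2→Site 4 3, C3→Site 4 4, C4→Site 4 2, C5→Site 2 2. Service 16; fixed 10; total 26.
{Site 1, Site 2, Site 4}: service 16 + fixed 13 = 29
{Site 1, Site 4}: service 19 + fixed 10 = 29
{Site 1, Site 2, Site 3, Site 4}: C1→Site 2 5, C2→Site 4 3, C3→Site 4 4, C4→Site 4 2, C5→Site 2 2. Service 16; fixed 17; total 33.
No other subset beats 26.

Open Site 2 and Site 4; minimum total cost 26.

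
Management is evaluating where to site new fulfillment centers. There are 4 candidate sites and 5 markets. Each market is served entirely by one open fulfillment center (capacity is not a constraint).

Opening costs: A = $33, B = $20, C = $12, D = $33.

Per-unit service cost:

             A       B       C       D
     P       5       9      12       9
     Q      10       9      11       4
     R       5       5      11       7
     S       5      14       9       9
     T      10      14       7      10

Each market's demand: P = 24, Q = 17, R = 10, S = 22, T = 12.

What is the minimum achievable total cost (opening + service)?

For any fixed open set, each market goes to its cheapest open site; total = fixed + service.
{A, C, D}: P→A 5·24=120, Q→D 4·17=68, R→A 5·10=50, S→A 5·22=110, T→C 7·12=84. Service 432; fixed 78; total 510.
{A, B, C, D}: P→A 5·24=120, Q→D 4·17=68, R→A 5·10=50, S→A 5·22=110, T→C 7·12=84. Service 432; fixed 98; total 530.
{A, D}: service 468 + fixed 66 = 534
{C}: service 867 + fixed 12 = 879
(All 15 nonempty subsets were checked; A, C and D is lowest.)

Minimum total cost: 510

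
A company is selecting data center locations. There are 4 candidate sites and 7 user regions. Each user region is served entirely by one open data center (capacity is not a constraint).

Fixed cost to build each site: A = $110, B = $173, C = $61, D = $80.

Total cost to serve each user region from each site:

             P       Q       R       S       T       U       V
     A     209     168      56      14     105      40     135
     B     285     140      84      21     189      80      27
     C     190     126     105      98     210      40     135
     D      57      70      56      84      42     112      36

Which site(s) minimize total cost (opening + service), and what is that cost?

Open A and D; minimum total cost 505.

For any fixed open set, each user region goes to its cheapest open site; total = fixed + service.
{A, D}: P→D 57, Q→D 70, R→A 56, S→A 14, T→D 42, U→A 40, V→D 36. Service 315; fixed 190; total 505.
{C, D}: service 385 + fixed 141 = 526
{D}: P→D 57, Q→D 70, R→D 56, S→D 84, T→D 42, U→D 112, V→D 36. Service 457; fixed 80; total 537.
{A, B, C, D}: service 306 + fixed 424 = 730
No other subset beats 505.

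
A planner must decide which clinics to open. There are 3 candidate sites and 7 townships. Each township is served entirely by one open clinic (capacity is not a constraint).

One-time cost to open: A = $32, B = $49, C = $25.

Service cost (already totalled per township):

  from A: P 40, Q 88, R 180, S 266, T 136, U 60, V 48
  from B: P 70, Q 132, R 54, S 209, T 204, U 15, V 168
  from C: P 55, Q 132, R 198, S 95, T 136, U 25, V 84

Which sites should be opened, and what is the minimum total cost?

For any fixed open set, each township goes to its cheapest open site; total = fixed + service.
{A, B, C}: P→A 40, Q→A 88, R→B 54, S→C 95, T→A 136, U→B 15, V→A 48. Service 476; fixed 106; total 582.
{B, C}: service 571 + fixed 74 = 645
{A, C}: P→A 40, Q→A 88, R→A 180, S→C 95, T→A 136, U→C 25, V→A 48. Service 612; fixed 57; total 669.
{C}: service 725 + fixed 25 = 750
No other subset beats 582.

Open A, B and C; minimum total cost 582.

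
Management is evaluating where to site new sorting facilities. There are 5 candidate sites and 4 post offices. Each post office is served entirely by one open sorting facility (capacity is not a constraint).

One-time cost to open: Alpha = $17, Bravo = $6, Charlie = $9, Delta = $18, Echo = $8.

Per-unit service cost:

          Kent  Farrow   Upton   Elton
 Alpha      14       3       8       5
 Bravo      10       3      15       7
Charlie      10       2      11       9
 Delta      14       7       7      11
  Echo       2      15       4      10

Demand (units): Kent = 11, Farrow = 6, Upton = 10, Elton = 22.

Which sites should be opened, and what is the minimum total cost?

For any fixed open set, each post office goes to its cheapest open site; total = fixed + service.
{Alpha, Echo}: Kent→Echo 2·11=22, Farrow→Alpha 3·6=18, Upton→Echo 4·10=40, Elton→Alpha 5·22=110. Service 190; fixed 25; total 215.
{Alpha, Charlie, Echo}: service 184 + fixed 34 = 218
{Alpha, Bravo, Echo}: service 190 + fixed 31 = 221
{Alpha, Bravo, Charlie, Delta, Echo}: Kent→Echo 2·11=22, Farrow→Charlie 2·6=12, Upton→Echo 4·10=40, Elton→Alpha 5·22=110. Service 184; fixed 58; total 242.
No other subset beats 215.

Open Alpha and Echo; minimum total cost 215.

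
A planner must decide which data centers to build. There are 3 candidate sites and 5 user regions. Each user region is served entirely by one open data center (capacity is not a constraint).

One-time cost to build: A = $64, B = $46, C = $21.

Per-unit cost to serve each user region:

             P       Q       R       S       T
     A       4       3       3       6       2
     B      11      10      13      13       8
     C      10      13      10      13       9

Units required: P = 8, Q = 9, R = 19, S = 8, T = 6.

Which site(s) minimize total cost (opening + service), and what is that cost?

For any fixed open set, each user region goes to its cheapest open site; total = fixed + service.
{A}: P→A 4·8=32, Q→A 3·9=27, R→A 3·19=57, S→A 6·8=48, T→A 2·6=12. Service 176; fixed 64; total 240.
{A, C}: service 176 + fixed 85 = 261
{A, B}: P→A 4·8=32, Q→A 3·9=27, R→A 3·19=57, S→A 6·8=48, T→A 2·6=12. Service 176; fixed 110; total 286.
{A, B, C}: service 176 + fixed 131 = 307
No other subset beats 240.

Open A only; minimum total cost 240.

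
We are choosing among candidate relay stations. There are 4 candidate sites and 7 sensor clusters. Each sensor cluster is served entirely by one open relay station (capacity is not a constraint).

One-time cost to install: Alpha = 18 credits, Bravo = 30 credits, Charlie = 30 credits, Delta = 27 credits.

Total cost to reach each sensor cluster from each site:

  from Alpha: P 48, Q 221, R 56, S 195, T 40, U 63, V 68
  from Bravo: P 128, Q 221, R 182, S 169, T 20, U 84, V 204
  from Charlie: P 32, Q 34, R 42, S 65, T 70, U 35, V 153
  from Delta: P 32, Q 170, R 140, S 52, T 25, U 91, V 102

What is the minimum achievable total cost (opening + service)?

Minimum total cost: 363

For any fixed open set, each sensor cluster goes to its cheapest open site; total = fixed + service.
{Alpha, Charlie, Delta}: P→Charlie 32, Q→Charlie 34, R→Charlie 42, S→Delta 52, T→Delta 25, U→Charlie 35, V→Alpha 68. Service 288; fixed 75; total 363.
{Alpha, Charlie}: P→Charlie 32, Q→Charlie 34, R→Charlie 42, S→Charlie 65, T→Alpha 40, U→Charlie 35, V→Alpha 68. Service 316; fixed 48; total 364.
{Alpha, Bravo, Charlie}: service 296 + fixed 78 = 374
{Alpha, Bravo, Charlie, Delta}: P→Charlie 32, Q→Charlie 34, R→Charlie 42, S→Delta 52, T→Bravo 20, U→Charlie 35, V→Alpha 68. Service 283; fixed 105; total 388.
No other subset beats 363.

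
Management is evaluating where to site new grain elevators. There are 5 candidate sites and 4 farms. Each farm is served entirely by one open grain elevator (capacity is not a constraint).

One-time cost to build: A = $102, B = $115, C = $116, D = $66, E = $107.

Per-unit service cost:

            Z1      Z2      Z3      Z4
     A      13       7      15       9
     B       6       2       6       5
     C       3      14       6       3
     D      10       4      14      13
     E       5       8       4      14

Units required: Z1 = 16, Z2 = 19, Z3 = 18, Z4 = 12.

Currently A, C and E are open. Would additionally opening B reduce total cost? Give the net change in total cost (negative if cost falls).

No — net change +20 (cost rises by 20).

Current service cost with {A, C, E}: 289.
Adding B: each farm re-picks its cheapest; new service cost 194, saving 95.
Extra fixed cost: 115. Net change = 115 − 95 = 20.
(Totals: 614 → 634.)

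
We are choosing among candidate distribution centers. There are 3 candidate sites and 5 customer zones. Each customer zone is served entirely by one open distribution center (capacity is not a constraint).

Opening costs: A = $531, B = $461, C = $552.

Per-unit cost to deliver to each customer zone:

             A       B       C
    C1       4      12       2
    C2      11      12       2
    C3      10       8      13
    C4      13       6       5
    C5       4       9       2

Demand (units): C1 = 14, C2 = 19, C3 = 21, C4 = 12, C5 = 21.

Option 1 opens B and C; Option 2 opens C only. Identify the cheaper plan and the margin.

Option 1: {B, C}: C1→C 2·14=28, C2→C 2·19=38, C3→B 8·21=168, C4→C 5·12=60, C5→C 2·21=42. Service 336; fixed 1013; total 1349.
Option 2: {C}: C1→C 2·14=28, C2→C 2·19=38, C3→C 13·21=273, C4→C 5·12=60, C5→C 2·21=42. Service 441; fixed 552; total 993.
Difference: |1349 − 993| = 356.

Option 2 is cheaper by 356.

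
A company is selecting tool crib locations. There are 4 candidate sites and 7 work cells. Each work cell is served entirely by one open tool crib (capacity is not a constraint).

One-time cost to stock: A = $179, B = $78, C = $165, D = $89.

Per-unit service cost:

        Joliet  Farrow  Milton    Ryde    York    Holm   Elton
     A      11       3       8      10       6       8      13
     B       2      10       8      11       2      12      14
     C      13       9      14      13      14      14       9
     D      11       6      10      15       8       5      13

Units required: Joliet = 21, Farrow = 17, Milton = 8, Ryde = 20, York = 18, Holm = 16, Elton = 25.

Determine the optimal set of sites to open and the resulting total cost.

Open B and D; minimum total cost 1036.

For any fixed open set, each work cell goes to its cheapest open site; total = fixed + service.
{B, D}: Joliet→B 2·21=42, Farrow→D 6·17=102, Milton→B 8·8=64, Ryde→B 11·20=220, York→B 2·18=36, Holm→D 5·16=80, Elton→D 13·25=325. Service 869; fixed 167; total 1036.
{B, C, D}: service 769 + fixed 332 = 1101
{A, B}: Joliet→B 2·21=42, Farrow→A 3·17=51, Milton→A 8·8=64, Ryde→A 10·20=200, York→B 2·18=36, Holm→A 8·16=128, Elton→A 13·25=325. Service 846; fixed 257; total 1103.
{A, B, C, D}: Joliet→B 2·21=42, Farrow→A 3·17=51, Milton→A 8·8=64, Ryde→A 10·20=200, York→B 2·18=36, Holm→D 5·16=80, Elton→C 9·25=225. Service 698; fixed 511; total 1209.
No other subset beats 1036.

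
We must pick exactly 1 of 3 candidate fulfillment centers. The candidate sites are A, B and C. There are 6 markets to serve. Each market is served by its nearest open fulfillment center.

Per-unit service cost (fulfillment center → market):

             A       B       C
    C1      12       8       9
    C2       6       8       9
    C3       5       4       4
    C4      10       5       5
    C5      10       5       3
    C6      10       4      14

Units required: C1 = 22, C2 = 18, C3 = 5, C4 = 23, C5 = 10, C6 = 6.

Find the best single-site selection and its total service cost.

Choose B only; total service cost 529.

With exactly 1 open, each market uses its cheapest among the chosen.
{B}: C1→B 8·22=176, C2→B 8·18=144, C3→B 4·5=20, C4→B 5·23=115, C5→B 5·10=50, C6→B 4·6=24. Service cost 529.
{C}: service cost 609
{A}: service cost 787
Among all 3 size-1 choices, {B} is lowest.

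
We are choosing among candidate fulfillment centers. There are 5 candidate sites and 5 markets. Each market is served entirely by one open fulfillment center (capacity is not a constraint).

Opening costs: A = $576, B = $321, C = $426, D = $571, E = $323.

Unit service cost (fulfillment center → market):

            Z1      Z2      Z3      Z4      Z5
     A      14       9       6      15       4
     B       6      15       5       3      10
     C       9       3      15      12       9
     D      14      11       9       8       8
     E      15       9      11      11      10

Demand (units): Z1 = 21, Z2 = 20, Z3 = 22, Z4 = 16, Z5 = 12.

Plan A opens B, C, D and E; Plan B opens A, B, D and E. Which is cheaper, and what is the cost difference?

Plan A: {B, C, D, E}: Z1→B 6·21=126, Z2→C 3·20=60, Z3→B 5·22=110, Z4→B 3·16=48, Z5→D 8·12=96. Service 440; fixed 1641; total 2081.
Plan B: {A, B, D, E}: Z1→B 6·21=126, Z2→A 9·20=180, Z3→B 5·22=110, Z4→B 3·16=48, Z5→A 4·12=48. Service 512; fixed 1791; total 2303.
Difference: |2081 − 2303| = 222.

Plan A is cheaper by 222.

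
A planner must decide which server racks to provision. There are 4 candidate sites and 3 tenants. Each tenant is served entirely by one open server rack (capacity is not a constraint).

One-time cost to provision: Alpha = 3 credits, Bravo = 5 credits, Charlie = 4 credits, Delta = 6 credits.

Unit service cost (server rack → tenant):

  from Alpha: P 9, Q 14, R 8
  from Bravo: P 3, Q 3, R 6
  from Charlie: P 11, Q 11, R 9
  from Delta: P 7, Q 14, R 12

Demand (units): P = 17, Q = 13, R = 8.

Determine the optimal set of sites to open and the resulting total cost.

Open Bravo only; minimum total cost 143.

For any fixed open set, each tenant goes to its cheapest open site; total = fixed + service.
{Bravo}: P→Bravo 3·17=51, Q→Bravo 3·13=39, R→Bravo 6·8=48. Service 138; fixed 5; total 143.
{Alpha, Bravo}: service 138 + fixed 8 = 146
{Bravo, Charlie}: P→Bravo 3·17=51, Q→Bravo 3·13=39, R→Bravo 6·8=48. Service 138; fixed 9; total 147.
{Alpha, Bravo, Charlie, Delta}: P→Bravo 3·17=51, Q→Bravo 3·13=39, R→Bravo 6·8=48. Service 138; fixed 18; total 156.
(All 15 nonempty subsets were checked; Bravo only is lowest.)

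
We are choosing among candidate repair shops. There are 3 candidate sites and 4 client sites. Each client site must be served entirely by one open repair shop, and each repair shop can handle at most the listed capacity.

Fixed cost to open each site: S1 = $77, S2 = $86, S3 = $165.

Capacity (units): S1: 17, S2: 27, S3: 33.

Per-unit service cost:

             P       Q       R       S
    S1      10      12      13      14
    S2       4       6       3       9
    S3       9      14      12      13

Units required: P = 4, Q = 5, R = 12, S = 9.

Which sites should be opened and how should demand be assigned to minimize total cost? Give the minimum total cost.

Minimum total cost: 350

Open {S1, S2}: P→S1 10·4=40, Q→S2 6·5=30, R→S2 3·12=36, S→S2 9·9=81.
Loads: S1 carries 4/17, S2 carries 26/27. Service 187; fixed 163; total 350.
Next best feasible plan costs 356.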